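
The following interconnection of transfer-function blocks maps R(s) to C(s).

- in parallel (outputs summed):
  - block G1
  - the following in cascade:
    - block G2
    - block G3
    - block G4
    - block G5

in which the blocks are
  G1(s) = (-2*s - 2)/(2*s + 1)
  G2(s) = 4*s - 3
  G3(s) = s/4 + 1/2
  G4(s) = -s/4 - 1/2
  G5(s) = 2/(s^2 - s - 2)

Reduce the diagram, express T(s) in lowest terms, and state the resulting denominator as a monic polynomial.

(1) multiply G2, G3, G4, G5 (series) gives (-4*s^3 - 13*s^2 - 4*s + 12)/(8*s^2 - 8*s - 16)
(2) parallel reduction of G1, (G2*G3*G4*G5) gives (-8*s^4 - 46*s^3 - 21*s^2 + 68*s + 44)/(16*s^3 - 8*s^2 - 40*s - 16)
That last expression is T(s), already simplified. Scaling its denominator by 1/16 (the reciprocal of the leading coefficient) yields the monic denominator.

Final answer: s^3 - s^2/2 - 5*s/2 - 1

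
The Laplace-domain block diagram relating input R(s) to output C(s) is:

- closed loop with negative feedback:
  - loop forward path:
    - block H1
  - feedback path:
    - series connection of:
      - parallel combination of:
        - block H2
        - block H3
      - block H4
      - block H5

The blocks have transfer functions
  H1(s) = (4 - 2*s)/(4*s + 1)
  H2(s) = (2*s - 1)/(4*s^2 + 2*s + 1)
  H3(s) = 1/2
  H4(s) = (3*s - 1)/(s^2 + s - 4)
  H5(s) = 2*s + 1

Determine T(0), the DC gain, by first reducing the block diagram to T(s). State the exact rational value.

The answer is 8.

Reasoning:
Step 1 - sum the parallel branches H2, H3 = (4*s^2 + 6*s - 1)/(8*s^2 + 4*s + 2)
Step 2 - multiply (H2+H3), H4, H5 (series) = (24*s^4 + 40*s^3 - 4*s^2 - 7*s + 1)/(8*s^4 + 12*s^3 - 26*s^2 - 14*s - 8)
Step 3 - apply the feedback formula to H1, ((H2+H3)*H4*H5) = (4*s^5 - 2*s^4 - 25*s^3 + 19*s^2 + 10*s + 8)/(4*s^5 - 18*s^4 - 19*s^3 + 21*s^2 + 19*s + 1)
That last expression is T(s); at s = 0 only the constant terms survive, so T(0) = 8/1 = 8.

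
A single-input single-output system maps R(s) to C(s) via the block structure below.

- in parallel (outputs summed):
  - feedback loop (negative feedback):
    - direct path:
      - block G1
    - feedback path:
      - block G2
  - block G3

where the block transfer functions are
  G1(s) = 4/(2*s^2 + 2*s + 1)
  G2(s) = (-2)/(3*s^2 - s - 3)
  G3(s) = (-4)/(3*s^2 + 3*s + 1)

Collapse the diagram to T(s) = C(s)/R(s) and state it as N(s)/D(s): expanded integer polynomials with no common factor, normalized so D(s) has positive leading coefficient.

Step 1 - reduce the feedback loop with forward G1 and return G2 -> (12*s^2 - 4*s - 12)/(6*s^4 + 4*s^3 - 5*s^2 - 7*s - 11)
Step 2 - sum the parallel branches [G1/(1+G1*G2)], G3, giving the overall T(s)

Answer: (12*s^4 + 8*s^3 - 16*s^2 - 12*s + 32)/(18*s^6 + 30*s^5 + 3*s^4 - 32*s^3 - 59*s^2 - 40*s - 11)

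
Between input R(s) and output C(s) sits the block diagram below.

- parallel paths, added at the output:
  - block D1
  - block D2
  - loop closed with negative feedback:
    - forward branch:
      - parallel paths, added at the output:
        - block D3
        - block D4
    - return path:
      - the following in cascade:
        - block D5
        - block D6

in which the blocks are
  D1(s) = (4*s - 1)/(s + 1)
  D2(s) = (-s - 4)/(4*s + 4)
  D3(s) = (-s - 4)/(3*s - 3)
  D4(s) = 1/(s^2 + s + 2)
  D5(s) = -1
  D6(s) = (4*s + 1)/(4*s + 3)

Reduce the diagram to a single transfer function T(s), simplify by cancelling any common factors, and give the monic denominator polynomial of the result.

1. combine D3, D4 in parallel, giving (-s^3 - 5*s^2 - 3*s - 11)/(3*s^3 + 3*s - 6)
2. cascade D5, D6, giving (-4*s - 1)/(4*s + 3)
3. collapse the loop ((D3+D4) forward, (D5*D6) return), giving (-4*s^4 - 23*s^3 - 27*s^2 - 53*s - 33)/(16*s^4 + 30*s^3 + 29*s^2 + 32*s - 7)
4. sum the parallel branches D1, D2, [(D3+D4)/(1+(D3+D4)*(D5*D6))], giving (224*s^5 + 214*s^4 - 5*s^3 - 72*s^2 - 705*s - 76)/(64*s^5 + 184*s^4 + 236*s^3 + 244*s^2 + 100*s - 28)
No further cancellation is possible in the step-4 result, so that is T(s). Its denominator becomes monic after dividing by the leading coefficient 64.

Answer: s^5 + 23*s^4/8 + 59*s^3/16 + 61*s^2/16 + 25*s/16 - 7/16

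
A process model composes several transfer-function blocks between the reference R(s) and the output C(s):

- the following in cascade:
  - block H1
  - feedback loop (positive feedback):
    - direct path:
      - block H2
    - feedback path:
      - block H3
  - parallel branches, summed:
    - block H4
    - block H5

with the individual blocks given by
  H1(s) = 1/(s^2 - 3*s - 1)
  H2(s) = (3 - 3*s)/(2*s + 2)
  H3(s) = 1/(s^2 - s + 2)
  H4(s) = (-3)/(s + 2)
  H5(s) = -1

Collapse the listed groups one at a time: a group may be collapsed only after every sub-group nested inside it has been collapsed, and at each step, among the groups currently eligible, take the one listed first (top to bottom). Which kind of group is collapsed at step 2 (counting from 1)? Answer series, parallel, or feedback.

1. reduce the feedback loop with forward H2 and return H3
2. combine H4, H5 in parallel
3. multiply H1, [H2/(1-H2*H3)], (H4+H5) (series)
At step 2 the group reduced is parallel.

Answer: parallel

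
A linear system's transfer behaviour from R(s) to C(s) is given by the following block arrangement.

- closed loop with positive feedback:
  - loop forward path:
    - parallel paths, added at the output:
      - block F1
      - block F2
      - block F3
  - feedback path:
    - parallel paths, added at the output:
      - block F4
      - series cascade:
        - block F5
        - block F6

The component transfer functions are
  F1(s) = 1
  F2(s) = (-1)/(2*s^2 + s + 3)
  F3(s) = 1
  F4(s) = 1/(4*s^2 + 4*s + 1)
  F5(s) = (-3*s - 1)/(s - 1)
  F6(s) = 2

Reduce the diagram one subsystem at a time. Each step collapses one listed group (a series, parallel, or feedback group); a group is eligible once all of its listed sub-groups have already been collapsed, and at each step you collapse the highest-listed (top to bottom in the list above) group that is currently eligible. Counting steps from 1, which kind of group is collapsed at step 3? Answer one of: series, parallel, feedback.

The answer is parallel.

Reasoning:
1. add F1, F2, F3 (parallel)
2. cascade F5, F6
3. reduce the parallel group F4, (F5*F6)
4. apply the feedback formula to (F1+F2+F3), (F4+(F5*F6))
So the answer for step 3 is parallel.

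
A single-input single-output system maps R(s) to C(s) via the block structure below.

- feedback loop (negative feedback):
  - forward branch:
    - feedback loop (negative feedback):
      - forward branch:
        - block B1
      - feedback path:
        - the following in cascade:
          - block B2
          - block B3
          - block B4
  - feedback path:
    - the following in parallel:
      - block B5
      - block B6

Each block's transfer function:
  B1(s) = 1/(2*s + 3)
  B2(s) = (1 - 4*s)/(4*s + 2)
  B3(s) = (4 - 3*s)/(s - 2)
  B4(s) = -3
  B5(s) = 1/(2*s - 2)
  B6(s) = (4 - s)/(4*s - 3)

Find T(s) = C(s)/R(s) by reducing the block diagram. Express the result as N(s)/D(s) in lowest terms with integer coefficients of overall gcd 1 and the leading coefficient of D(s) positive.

Reducing step by step:

Step 1. multiply B2, B3, B4 (series), giving (-36*s^2 + 57*s - 12)/(4*s^2 - 6*s - 4)
Step 2. apply the feedback formula to B1, (B2*B3*B4), giving (4*s^2 - 6*s - 4)/(8*s^3 - 36*s^2 + 31*s - 24)
Step 3. combine B5, B6 in parallel, giving (-2*s^2 + 14*s - 11)/(8*s^2 - 14*s + 6)
Step 4. feedback reduction of [B1/(1+B1*(B2*B3*B4))], (B5+B6); the result is T(s) itself (integer coefficients, no common factor, positive leading denominator coefficient)

Answer: (16*s^4 - 52*s^3 + 38*s^2 + 10*s - 12)/(32*s^5 - 204*s^4 + 434*s^3 - 481*s^2 + 266*s - 50)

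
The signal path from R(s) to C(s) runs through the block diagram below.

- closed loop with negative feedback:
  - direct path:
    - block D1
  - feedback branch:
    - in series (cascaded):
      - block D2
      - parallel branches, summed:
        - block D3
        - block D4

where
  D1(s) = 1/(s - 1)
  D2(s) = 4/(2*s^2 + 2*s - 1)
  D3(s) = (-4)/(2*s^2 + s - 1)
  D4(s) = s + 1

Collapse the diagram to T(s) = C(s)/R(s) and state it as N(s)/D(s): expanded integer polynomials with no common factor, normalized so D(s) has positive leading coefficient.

First reduce the diagram to T(s).

[1] sum the parallel branches D3, D4 gives (2*s^3 + 3*s^2 - 5)/(2*s^2 + s - 1)
[2] combine D2, (D3+D4) in series gives (8*s^3 + 12*s^2 - 20)/(4*s^4 + 6*s^3 - 2*s^2 - 3*s + 1)
[3] collapse the loop (D1 forward, (D2*(D3+D4)) return), which is the overall transfer function T(s) = C(s)/R(s) in lowest terms

Answer: (4*s^4 + 6*s^3 - 2*s^2 - 3*s + 1)/(4*s^5 + 2*s^4 + 11*s^2 + 4*s - 21)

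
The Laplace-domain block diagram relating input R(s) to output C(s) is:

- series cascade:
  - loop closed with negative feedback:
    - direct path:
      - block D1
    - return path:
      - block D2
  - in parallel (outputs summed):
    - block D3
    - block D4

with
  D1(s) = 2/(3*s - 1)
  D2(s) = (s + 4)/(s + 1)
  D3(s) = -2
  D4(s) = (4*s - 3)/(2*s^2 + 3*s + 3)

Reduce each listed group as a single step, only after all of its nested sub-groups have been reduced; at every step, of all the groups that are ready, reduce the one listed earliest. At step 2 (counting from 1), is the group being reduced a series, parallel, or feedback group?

(1) feedback reduction of D1, D2
(2) combine D3, D4 in parallel
(3) cascade [D1/(1+D1*D2)], (D3+D4)
So the answer for step 2 is parallel.

Therefore the answer is parallel.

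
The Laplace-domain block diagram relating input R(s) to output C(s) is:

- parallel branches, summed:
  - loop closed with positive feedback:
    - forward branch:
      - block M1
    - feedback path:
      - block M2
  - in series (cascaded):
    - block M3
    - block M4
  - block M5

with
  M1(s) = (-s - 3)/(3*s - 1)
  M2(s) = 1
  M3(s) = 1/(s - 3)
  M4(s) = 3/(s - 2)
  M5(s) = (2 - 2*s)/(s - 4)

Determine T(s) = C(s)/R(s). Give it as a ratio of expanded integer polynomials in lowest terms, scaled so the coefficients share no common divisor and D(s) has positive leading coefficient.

The answer is (-9*s^4 + 50*s^3 - 51*s^2 - 92*s + 72)/(4*s^4 - 34*s^3 + 86*s^2 - 44*s - 48).

Reasoning:
Step 1. reduce the feedback loop with forward M1 and return M2; result (-s - 3)/(4*s + 2)
Step 2. reduce the series chain M3, M4; result 3/(s^2 - 5*s + 6)
Step 3. add [M1/(1-M1*M2)], (M3*M4), M5 (parallel): this yields T(s), and no further normalization is needed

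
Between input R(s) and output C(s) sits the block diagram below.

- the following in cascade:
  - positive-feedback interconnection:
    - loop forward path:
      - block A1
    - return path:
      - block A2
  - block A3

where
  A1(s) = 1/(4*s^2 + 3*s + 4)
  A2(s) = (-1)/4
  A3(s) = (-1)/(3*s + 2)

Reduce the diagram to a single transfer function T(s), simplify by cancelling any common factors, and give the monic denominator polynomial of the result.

Step 1. reduce the feedback loop with forward A1 and return A2 -> 4/(16*s^2 + 12*s + 17)
Step 2. multiply [A1/(1-A1*A2)], A3 (series) -> (-4)/(48*s^3 + 68*s^2 + 75*s + 34)
Step 2 gives the fully reduced T(s), with no common factor left to cancel. The denominator's leading coefficient is 48, so divide each of its coefficients by 48 to get the monic form.

Answer: s^3 + 17*s^2/12 + 25*s/16 + 17/24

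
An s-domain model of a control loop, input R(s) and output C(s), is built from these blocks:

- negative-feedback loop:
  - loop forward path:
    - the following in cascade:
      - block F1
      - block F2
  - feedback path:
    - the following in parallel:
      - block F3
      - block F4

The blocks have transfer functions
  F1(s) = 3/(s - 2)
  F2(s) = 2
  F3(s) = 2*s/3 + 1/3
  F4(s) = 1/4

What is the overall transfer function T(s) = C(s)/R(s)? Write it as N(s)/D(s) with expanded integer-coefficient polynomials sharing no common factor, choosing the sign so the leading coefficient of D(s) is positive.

Reducing step by step:

Step 1: series reduction of F1, F2; result 6/(s - 2)
Step 2: reduce the parallel group F3, F4; result 2*s/3 + 7/12
Step 3: feedback reduction of (F1*F2), (F3+F4), giving the overall T(s)

Answer: 12/(10*s + 3)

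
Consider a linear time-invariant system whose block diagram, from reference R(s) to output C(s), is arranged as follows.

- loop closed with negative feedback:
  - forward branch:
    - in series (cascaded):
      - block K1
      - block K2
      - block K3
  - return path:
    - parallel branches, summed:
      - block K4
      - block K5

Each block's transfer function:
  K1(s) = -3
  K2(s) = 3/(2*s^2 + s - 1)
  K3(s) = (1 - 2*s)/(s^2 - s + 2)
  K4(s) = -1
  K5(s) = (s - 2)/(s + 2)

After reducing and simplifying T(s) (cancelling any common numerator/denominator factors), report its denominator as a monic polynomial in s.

Answer: s^4 + 2*s^3 + s^2 + 4*s - 32

Working:
Step 1: multiply K1, K2, K3 (series), giving 9/(s^3 + s + 2)
Step 2: reduce the parallel group K4, K5, giving (-4)/(s + 2)
Step 3: feedback reduction of (K1*K2*K3), (K4+K5), giving (9*s + 18)/(s^4 + 2*s^3 + s^2 + 4*s - 32)
Step 3 gives the fully reduced T(s), with no common factor left to cancel. The denominator is already monic (leading coefficient 1).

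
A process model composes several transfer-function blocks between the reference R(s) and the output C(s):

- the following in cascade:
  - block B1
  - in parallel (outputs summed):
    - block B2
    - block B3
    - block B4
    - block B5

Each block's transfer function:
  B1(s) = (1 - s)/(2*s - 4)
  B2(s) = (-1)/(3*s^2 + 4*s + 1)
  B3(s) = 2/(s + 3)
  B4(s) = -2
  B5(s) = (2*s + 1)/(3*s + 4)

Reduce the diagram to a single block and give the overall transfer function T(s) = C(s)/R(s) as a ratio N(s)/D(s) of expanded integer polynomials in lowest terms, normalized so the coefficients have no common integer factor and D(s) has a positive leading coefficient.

Answer: (12*s^5 + 43*s^4 + 43*s^3 - 20*s^2 - 53*s - 25)/(18*s^5 + 66*s^4 - 22*s^3 - 242*s^2 - 220*s - 48)

Working:
1. sum the parallel branches B2, B3, B4, B5: (-12*s^4 - 55*s^3 - 98*s^2 - 78*s - 25)/(9*s^4 + 51*s^3 + 91*s^2 + 61*s + 12)
2. combine B1, (B2+B3+B4+B5) in series; the result is T(s) itself (integer coefficients, no common factor, positive leading denominator coefficient)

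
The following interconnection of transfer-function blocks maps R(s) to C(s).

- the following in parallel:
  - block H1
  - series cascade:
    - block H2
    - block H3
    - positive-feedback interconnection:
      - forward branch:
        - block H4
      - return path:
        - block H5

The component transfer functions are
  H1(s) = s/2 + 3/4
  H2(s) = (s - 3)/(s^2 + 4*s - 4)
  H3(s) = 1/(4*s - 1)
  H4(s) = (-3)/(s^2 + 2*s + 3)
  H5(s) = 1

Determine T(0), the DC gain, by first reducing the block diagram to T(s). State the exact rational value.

1. apply the feedback formula to H4, H5; result (-3)/(s^2 + 2*s + 6)
2. reduce the series chain H2, H3, [H4/(1-H4*H5)]; result (9 - 3*s)/(4*s^5 + 23*s^4 + 34*s^3 + 54*s^2 - 112*s + 24)
3. combine H1, (H2*H3*[H4/(1-H4*H5)]) in parallel; result (8*s^6 + 58*s^5 + 137*s^4 + 210*s^3 - 62*s^2 - 300*s + 108)/(16*s^5 + 92*s^4 + 136*s^3 + 216*s^2 - 448*s + 96)
Evaluating the step-3 result (the overall T(s)) at s = 0 gives T(0) = 108/96 = 9/8.

Hence the answer: 9/8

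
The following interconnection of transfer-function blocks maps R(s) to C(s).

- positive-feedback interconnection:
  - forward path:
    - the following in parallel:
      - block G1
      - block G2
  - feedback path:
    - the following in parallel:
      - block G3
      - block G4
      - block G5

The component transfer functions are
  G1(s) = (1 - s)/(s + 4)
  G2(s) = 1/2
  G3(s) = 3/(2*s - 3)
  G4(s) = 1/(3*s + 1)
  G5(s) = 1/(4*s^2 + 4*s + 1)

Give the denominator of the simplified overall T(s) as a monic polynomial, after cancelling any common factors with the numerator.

Answer: s^5 + 19*s^4/4 - 157*s^3/24 - 101*s^2/8 - 185*s/48 - 1/8

Working:
Step 1: parallel reduction of G1, G2 = (6 - s)/(2*s + 8)
Step 2: parallel reduction of G3, G4, G5 = (44*s^3 + 50*s^2 + 4*s - 3)/(24*s^4 - 4*s^3 - 34*s^2 - 19*s - 3)
Step 3: reduce the feedback loop with forward (G1+G2) and return (G3+G4+G5) = (-24*s^5 + 148*s^4 + 10*s^3 - 185*s^2 - 111*s - 18)/(48*s^5 + 228*s^4 - 314*s^3 - 606*s^2 - 185*s - 6)
Step 3 gives the fully reduced T(s), with no common factor left to cancel. The denominator's leading coefficient is 48, so divide each of its coefficients by 48 to get the monic form.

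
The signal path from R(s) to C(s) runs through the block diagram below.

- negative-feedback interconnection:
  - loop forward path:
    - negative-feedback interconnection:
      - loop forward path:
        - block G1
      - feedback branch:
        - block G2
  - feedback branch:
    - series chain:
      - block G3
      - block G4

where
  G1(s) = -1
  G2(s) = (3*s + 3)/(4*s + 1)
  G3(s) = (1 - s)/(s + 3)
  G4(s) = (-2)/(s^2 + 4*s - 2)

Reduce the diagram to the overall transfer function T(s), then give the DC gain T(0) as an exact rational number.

The answer is 3/7.

Reasoning:
Step 1: feedback reduction of G1, G2 -> (-4*s - 1)/(s - 2)
Step 2: combine G3, G4 in series -> (2*s - 2)/(s^3 + 7*s^2 + 10*s - 6)
Step 3: apply the feedback formula to [G1/(1+G1*G2)], (G3*G4) -> (-4*s^4 - 29*s^3 - 47*s^2 + 14*s + 6)/(s^4 + 5*s^3 - 12*s^2 - 20*s + 14)
The step-3 result is T(s). Setting s = 0: T(0) = 6/14 = 3/7.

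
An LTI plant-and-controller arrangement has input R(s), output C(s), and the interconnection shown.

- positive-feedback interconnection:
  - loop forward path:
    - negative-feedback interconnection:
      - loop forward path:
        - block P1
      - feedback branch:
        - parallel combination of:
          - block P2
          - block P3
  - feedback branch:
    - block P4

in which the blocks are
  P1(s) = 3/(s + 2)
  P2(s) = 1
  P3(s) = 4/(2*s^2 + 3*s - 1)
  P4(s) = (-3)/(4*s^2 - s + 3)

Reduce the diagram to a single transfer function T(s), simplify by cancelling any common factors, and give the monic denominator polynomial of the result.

Step 1 - combine P2, P3 in parallel gives (2*s^2 + 3*s + 3)/(2*s^2 + 3*s - 1)
Step 2 - reduce the feedback loop with forward P1 and return (P2+P3) gives (6*s^2 + 9*s - 3)/(2*s^3 + 13*s^2 + 14*s + 7)
Step 3 - collapse the loop ([P1/(1+P1*(P2+P3))] forward, P4 return) gives (24*s^4 + 30*s^3 - 3*s^2 + 30*s - 9)/(8*s^5 + 50*s^4 + 49*s^3 + 71*s^2 + 62*s + 12)
Step 3 gives the fully reduced T(s), with no common factor left to cancel. The denominator's leading coefficient is 8, so divide each of its coefficients by 8 to get the monic form.

Answer: s^5 + 25*s^4/4 + 49*s^3/8 + 71*s^2/8 + 31*s/4 + 3/2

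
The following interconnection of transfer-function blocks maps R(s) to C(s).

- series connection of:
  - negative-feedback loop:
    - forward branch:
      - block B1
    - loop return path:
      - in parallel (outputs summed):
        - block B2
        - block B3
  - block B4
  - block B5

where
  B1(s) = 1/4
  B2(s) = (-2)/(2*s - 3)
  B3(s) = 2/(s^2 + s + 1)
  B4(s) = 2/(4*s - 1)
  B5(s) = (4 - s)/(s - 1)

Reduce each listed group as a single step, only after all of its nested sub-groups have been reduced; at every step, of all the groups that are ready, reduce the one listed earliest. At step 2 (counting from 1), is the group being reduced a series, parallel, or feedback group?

[1] sum the parallel branches B2, B3
[2] apply the feedback formula to B1, (B2+B3)
[3] multiply [B1/(1+B1*(B2+B3))], B4, B5 (series)
Step 2 collapses a feedback group.

Hence the answer: feedback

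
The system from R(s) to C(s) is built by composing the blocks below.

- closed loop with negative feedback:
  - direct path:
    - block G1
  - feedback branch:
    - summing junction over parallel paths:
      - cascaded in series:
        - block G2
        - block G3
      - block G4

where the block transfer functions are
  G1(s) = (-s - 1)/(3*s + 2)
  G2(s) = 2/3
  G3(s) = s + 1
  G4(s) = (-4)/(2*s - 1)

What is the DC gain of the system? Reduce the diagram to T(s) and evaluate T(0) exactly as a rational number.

Reducing step by step:

1. combine G2, G3 in series: 2*s/3 + 2/3
2. reduce the parallel group (G2*G3), G4: (4*s^2 + 2*s - 14)/(6*s - 3)
3. close the feedback loop around G1, ((G2*G3)+G4): (6*s^2 + 3*s - 3)/(4*s^3 - 12*s^2 - 15*s - 8)
Evaluating the step-3 result (the overall T(s)) at s = 0 gives T(0) = -3/(-8) = 3/8.

Answer: 3/8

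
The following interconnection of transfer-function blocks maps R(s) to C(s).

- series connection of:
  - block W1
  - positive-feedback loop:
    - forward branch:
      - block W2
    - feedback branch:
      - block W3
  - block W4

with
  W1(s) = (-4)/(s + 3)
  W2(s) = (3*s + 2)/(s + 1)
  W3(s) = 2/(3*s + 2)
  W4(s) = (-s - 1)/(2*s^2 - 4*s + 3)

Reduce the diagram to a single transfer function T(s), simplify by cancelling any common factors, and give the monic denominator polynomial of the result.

Reducing step by step:

Step 1. feedback reduction of W2, W3; result (3*s + 2)/(s - 1)
Step 2. combine W1, [W2/(1-W2*W3)], W4 in series; result (12*s^2 + 20*s + 8)/(2*s^4 - 11*s^2 + 18*s - 9)
The result of step 2 is T(s) in lowest terms. Its denominator has leading coefficient 2; dividing the denominator through by 2 makes it monic.

Answer: s^4 - 11*s^2/2 + 9*s - 9/2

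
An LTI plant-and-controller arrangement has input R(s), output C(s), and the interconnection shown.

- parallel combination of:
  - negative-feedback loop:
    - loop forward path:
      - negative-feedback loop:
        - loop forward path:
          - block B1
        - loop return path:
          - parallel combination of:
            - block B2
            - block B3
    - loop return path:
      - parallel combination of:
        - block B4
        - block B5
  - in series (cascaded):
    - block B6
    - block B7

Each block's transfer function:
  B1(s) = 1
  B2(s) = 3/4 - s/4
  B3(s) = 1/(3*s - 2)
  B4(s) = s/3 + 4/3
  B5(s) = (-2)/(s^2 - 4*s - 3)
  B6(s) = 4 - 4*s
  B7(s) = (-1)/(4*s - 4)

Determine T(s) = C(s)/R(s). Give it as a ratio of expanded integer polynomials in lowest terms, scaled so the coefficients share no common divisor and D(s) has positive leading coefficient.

[1] sum the parallel branches B2, B3 gives (-3*s^2 + 11*s - 2)/(12*s - 8)
[2] close the feedback loop around B1, (B2+B3) gives (8 - 12*s)/(3*s^2 - 23*s + 10)
[3] combine B4, B5 in parallel gives (s^3 - 19*s - 18)/(3*s^2 - 12*s - 9)
[4] reduce the feedback loop with forward [B1/(1+B1*(B2+B3))] and return (B4+B5) gives (36*s^3 - 168*s^2 - 12*s + 72)/(3*s^4 + 97*s^3 - 507*s^2 - 151*s + 234)
[5] series reduction of B6, B7 gives 1
[6] sum the parallel branches [[B1/(1+B1*(B2+B3))]/(1+[B1/(1+B1*(B2+B3))]*(B4+B5))], (B6*B7), giving the overall T(s)

Therefore the answer is (3*s^4 + 133*s^3 - 675*s^2 - 163*s + 306)/(3*s^4 + 97*s^3 - 507*s^2 - 151*s + 234).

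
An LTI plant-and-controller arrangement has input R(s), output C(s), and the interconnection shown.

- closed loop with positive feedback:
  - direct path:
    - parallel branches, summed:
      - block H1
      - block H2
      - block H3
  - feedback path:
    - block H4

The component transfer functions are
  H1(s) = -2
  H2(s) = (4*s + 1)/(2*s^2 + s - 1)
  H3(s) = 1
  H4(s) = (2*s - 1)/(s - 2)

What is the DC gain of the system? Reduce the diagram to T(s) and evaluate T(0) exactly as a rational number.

Step 1. reduce the parallel group H1, H2, H3; result (-2*s^2 + 3*s + 2)/(2*s^2 + s - 1)
Step 2. collapse the loop ((H1+H2+H3) forward, H4 return); result (-2*s^2 + 3*s + 2)/(6*s^2 + s - 2)
Step 2 gives the overall T(s). Then T(0) = 2/(-2) = -1.

Therefore the answer is -1.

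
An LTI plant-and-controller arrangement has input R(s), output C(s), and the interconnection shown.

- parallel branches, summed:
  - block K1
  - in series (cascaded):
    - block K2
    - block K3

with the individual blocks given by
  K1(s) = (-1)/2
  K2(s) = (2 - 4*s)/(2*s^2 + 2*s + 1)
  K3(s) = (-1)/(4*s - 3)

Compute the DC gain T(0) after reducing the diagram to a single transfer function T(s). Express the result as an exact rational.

The answer is 1/6.

Reasoning:
Step 1 - combine K2, K3 in series, giving (4*s - 2)/(8*s^3 + 2*s^2 - 2*s - 3)
Step 2 - parallel reduction of K1, (K2*K3), giving (-8*s^3 - 2*s^2 + 10*s - 1)/(16*s^3 + 4*s^2 - 4*s - 6)
That last expression is T(s); at s = 0 only the constant terms survive, so T(0) = -1/(-6) = 1/6.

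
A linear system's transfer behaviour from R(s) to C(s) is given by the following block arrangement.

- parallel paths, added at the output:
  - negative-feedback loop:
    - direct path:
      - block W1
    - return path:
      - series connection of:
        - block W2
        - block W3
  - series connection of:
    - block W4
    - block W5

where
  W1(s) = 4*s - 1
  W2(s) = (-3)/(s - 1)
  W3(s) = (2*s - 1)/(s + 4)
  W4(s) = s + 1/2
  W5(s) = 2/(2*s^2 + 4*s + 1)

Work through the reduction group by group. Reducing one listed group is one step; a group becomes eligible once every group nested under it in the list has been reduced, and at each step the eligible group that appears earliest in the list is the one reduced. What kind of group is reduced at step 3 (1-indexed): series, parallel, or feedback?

Step 1. reduce the series chain W2, W3
Step 2. close the feedback loop around W1, (W2*W3)
Step 3. multiply W4, W5 (series)
Step 4. sum the parallel branches [W1/(1+W1*(W2*W3))], (W4*W5)
The group at step 3 is a series group.

Answer: series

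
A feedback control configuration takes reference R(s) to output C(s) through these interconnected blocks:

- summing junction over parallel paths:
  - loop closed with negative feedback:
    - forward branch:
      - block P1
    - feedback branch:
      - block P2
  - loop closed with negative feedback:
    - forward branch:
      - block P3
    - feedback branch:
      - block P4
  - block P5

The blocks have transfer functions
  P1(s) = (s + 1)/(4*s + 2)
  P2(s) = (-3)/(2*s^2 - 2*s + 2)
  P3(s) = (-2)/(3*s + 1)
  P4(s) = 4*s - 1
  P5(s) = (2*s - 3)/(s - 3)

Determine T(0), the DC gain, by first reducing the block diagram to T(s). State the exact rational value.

Answer: 7/3

Working:
1. reduce the feedback loop with forward P1 and return P2 -> (2*s^3 + 2)/(8*s^3 - 4*s^2 + s + 1)
2. reduce the feedback loop with forward P3 and return P4 -> 2/(5*s - 3)
3. parallel reduction of [P1/(1+P1*P2)], [P3/(1+P3*P4)], P5 -> (90*s^5 - 228*s^4 + 128*s^3 - 11*s^2 - 52*s + 21)/(40*s^5 - 164*s^4 + 149*s^3 - 49*s^2 - 9*s + 9)
Evaluating the step-3 result (the overall T(s)) at s = 0 gives T(0) = 21/9 = 7/3.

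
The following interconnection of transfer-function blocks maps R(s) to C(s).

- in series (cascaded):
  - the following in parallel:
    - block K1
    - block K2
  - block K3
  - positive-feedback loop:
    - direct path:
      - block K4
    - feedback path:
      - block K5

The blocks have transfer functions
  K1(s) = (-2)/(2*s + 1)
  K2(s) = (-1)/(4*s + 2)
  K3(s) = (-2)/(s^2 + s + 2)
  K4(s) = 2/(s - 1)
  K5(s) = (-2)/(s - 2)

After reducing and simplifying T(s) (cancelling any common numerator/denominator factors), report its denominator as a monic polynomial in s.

(1) reduce the parallel group K1, K2, giving (-5)/(4*s + 2)
(2) reduce the feedback loop with forward K4 and return K5, giving (2*s - 4)/(s^2 - 3*s + 6)
(3) multiply (K1+K2), K3, [K4/(1-K4*K5)] (series), giving (10*s - 20)/(2*s^5 - 3*s^4 + 8*s^3 + 5*s^2 + 24*s + 12)
No further cancellation is possible in the step-3 result, so that is T(s). Its denominator becomes monic after dividing by the leading coefficient 2.

Therefore the answer is s^5 - 3*s^4/2 + 4*s^3 + 5*s^2/2 + 12*s + 6.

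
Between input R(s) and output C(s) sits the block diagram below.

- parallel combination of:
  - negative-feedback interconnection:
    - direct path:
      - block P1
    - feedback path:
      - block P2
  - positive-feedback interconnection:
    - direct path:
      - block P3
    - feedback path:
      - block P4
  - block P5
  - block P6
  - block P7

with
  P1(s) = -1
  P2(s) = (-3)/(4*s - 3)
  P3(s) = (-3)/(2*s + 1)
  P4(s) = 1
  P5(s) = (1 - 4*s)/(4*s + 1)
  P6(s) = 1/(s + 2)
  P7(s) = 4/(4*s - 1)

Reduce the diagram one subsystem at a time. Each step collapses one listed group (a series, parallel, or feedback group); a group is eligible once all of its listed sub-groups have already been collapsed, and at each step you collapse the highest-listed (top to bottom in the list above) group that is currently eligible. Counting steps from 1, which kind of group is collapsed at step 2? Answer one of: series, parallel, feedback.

Reducing step by step:

Step 1: reduce the feedback loop with forward P1 and return P2
Step 2: close the feedback loop around P3, P4
Step 3: reduce the parallel group [P1/(1+P1*P2)], [P3/(1-P3*P4)], P5, P6, P7
So the answer for step 2 is feedback.

Answer: feedback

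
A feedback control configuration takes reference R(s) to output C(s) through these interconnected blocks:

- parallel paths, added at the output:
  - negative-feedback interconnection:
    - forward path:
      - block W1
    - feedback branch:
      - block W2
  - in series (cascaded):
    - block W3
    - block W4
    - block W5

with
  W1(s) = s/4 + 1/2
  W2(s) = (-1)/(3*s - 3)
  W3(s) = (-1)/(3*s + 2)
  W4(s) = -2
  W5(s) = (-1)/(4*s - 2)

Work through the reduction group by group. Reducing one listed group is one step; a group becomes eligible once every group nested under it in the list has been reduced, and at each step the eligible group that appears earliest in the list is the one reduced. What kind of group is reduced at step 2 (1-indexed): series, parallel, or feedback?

[1] apply the feedback formula to W1, W2
[2] combine W3, W4, W5 in series
[3] parallel reduction of [W1/(1+W1*W2)], (W3*W4*W5)
Step 2: series.

Answer: series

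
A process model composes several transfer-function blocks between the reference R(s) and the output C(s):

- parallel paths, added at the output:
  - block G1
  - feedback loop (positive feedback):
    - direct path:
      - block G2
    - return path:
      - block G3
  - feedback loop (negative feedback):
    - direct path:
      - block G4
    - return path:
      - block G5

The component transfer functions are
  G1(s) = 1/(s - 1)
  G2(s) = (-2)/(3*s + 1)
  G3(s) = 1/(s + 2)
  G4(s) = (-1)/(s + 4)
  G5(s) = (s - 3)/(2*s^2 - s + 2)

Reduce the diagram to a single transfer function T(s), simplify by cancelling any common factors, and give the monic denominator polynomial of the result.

Answer: s^6 + 29*s^5/6 + 13*s^4/6 - 4*s^3/3 + 25*s^2/6 - 7*s/2 - 22/3

Working:
(1) collapse the loop (G2 forward, G3 return) -> (-2*s - 4)/(3*s^2 + 7*s + 4)
(2) apply the feedback formula to G4, G5 -> (-2*s^2 + s - 2)/(2*s^3 + 7*s^2 - 3*s + 11)
(3) add G1, [G2/(1-G2*G3)], [G4/(1+G4*G5)] (parallel) -> (-4*s^5 + 12*s^4 + 52*s^3 + 49*s^2 + 33*s + 96)/(6*s^6 + 29*s^5 + 13*s^4 - 8*s^3 + 25*s^2 - 21*s - 44)
The result of step 3 is T(s) in lowest terms. Its denominator has leading coefficient 6; dividing the denominator through by 6 makes it monic.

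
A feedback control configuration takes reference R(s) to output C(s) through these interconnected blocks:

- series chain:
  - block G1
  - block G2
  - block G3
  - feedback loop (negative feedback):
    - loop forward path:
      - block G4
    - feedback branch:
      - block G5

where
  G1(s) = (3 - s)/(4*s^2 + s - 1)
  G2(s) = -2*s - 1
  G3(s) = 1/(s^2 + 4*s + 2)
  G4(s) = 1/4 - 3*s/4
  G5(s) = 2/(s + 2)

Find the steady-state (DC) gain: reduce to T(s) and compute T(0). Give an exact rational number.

Step 1 - reduce the feedback loop with forward G4 and return G5; result (3*s^2 + 5*s - 2)/(2*s - 10)
Step 2 - combine G1, G2, G3, [G4/(1+G4*G5)] in series; result (6*s^4 - 5*s^3 - 38*s^2 - 5*s + 6)/(8*s^5 - 6*s^4 - 148*s^3 - 114*s^2 + 16*s + 20)
Step 2 gives the overall T(s). Then T(0) = 6/20 = 3/10.

Therefore the answer is 3/10.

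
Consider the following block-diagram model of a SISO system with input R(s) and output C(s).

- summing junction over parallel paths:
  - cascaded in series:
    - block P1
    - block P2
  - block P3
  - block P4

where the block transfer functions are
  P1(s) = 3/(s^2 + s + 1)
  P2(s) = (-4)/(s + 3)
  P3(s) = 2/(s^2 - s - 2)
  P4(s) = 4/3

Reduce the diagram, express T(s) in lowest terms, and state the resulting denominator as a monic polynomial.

1. series reduction of P1, P2 -> (-12)/(s^3 + 4*s^2 + 4*s + 3)
2. reduce the parallel group (P1*P2), P3, P4 -> (4*s^5 + 12*s^4 - 2*s^3 - 48*s^2 + 16*s + 66)/(3*s^5 + 9*s^4 - 6*s^3 - 27*s^2 - 33*s - 18)
The result of step 2 is T(s) in lowest terms. Its denominator has leading coefficient 3; dividing the denominator through by 3 makes it monic.

Therefore the answer is s^5 + 3*s^4 - 2*s^3 - 9*s^2 - 11*s - 6.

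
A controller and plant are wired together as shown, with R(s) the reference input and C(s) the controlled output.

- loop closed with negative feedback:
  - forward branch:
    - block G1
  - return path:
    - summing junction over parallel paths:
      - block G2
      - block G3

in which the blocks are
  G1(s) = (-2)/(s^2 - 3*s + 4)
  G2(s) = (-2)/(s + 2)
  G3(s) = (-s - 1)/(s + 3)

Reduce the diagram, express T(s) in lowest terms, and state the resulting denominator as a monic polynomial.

Reducing step by step:

Step 1 - sum the parallel branches G2, G3 = (-s^2 - 5*s - 8)/(s^2 + 5*s + 6)
Step 2 - feedback reduction of G1, (G2+G3) = (-2*s^2 - 10*s - 12)/(s^4 + 2*s^3 - 3*s^2 + 12*s + 40)
That last expression is T(s), already simplified, and its denominator is already monic.

Answer: s^4 + 2*s^3 - 3*s^2 + 12*s + 40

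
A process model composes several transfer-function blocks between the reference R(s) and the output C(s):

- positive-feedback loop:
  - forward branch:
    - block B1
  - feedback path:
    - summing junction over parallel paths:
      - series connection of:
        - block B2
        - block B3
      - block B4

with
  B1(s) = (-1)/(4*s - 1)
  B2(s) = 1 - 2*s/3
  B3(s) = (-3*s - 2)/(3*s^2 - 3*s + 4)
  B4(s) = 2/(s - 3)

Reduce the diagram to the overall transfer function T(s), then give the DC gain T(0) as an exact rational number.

Reducing step by step:

Step 1. combine B2, B3 in series, giving (6*s^2 - 5*s - 6)/(9*s^2 - 9*s + 12)
Step 2. sum the parallel branches (B2*B3), B4, giving (6*s^3 - 5*s^2 - 9*s + 42)/(9*s^3 - 36*s^2 + 39*s - 36)
Step 3. feedback reduction of B1, ((B2*B3)+B4), giving (-9*s^3 + 36*s^2 - 39*s + 36)/(36*s^4 - 147*s^3 + 187*s^2 - 192*s + 78)
Evaluating the step-3 result (the overall T(s)) at s = 0 gives T(0) = 36/78 = 6/13.

Answer: 6/13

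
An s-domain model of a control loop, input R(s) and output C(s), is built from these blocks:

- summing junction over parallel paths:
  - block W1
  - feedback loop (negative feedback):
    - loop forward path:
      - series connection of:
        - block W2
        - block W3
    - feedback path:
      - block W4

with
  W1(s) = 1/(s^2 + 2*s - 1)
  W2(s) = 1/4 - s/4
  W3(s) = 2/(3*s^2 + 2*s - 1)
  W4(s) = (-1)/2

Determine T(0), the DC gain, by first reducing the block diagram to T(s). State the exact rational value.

1. multiply W2, W3 (series) = (1 - s)/(6*s^2 + 4*s - 2)
2. collapse the loop ((W2*W3) forward, W4 return) = (2 - 2*s)/(12*s^2 + 9*s - 5)
3. add W1, [(W2*W3)/(1+(W2*W3)*W4)] (parallel) = (-2*s^3 + 10*s^2 + 15*s - 7)/(12*s^4 + 33*s^3 + s^2 - 19*s + 5)
Step 3 gives the overall T(s). Then T(0) = -7/5.

Therefore the answer is -7/5.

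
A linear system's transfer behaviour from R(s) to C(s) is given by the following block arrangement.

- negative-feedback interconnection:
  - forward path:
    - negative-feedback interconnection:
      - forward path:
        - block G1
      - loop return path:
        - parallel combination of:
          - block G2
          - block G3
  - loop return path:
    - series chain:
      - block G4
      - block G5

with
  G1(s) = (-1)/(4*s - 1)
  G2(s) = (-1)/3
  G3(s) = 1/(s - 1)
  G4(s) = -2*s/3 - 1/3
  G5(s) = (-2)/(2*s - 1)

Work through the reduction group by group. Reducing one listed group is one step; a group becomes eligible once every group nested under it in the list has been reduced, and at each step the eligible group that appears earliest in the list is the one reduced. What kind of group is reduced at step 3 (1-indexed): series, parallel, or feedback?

[1] parallel reduction of G2, G3
[2] collapse the loop (G1 forward, (G2+G3) return)
[3] combine G4, G5 in series
[4] collapse the loop ([G1/(1+G1*(G2+G3))] forward, (G4*G5) return)
Step 3: series.

Final answer: series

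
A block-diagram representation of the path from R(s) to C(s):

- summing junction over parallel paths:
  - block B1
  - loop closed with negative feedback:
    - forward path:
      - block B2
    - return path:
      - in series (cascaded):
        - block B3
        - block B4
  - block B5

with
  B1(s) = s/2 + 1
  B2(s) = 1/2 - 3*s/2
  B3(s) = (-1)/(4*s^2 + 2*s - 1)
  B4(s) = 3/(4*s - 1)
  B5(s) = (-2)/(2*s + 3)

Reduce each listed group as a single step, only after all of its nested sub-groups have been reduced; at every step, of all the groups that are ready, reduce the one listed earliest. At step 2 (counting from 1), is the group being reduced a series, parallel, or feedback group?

Step 1. cascade B3, B4
Step 2. apply the feedback formula to B2, (B3*B4)
Step 3. add B1, [B2/(1+B2*(B3*B4))], B5 (parallel)
At step 2 the group reduced is feedback.

Answer: feedback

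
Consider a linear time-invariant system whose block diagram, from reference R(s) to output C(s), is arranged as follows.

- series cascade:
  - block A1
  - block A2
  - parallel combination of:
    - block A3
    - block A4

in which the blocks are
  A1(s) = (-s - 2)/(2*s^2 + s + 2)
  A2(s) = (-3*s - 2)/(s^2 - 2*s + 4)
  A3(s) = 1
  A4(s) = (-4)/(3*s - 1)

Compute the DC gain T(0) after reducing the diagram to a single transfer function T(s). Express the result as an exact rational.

Answer: 5/2

Working:
Step 1: sum the parallel branches A3, A4 = (3*s - 5)/(3*s - 1)
Step 2: multiply A1, A2, (A3+A4) (series) = (9*s^3 + 9*s^2 - 28*s - 20)/(6*s^5 - 11*s^4 + 27*s^3 - 8*s^2 + 24*s - 8)
That last expression is T(s); at s = 0 only the constant terms survive, so T(0) = -20/(-8) = 5/2.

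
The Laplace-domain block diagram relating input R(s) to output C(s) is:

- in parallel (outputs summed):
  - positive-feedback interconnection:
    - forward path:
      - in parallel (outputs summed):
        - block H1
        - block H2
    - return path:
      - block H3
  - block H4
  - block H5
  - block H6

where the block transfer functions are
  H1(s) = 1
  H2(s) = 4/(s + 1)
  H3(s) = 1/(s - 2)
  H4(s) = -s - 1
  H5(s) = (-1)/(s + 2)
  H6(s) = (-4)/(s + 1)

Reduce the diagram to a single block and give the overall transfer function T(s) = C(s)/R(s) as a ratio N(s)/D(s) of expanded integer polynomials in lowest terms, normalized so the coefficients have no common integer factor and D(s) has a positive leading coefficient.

The answer is (-s^5 - s^4 + 11*s^3 + 38*s^2 + 68*s + 57)/(s^4 + s^3 - 11*s^2 - 25*s - 14).

Reasoning:
Step 1 - parallel reduction of H1, H2; result (s + 5)/(s + 1)
Step 2 - collapse the loop ((H1+H2) forward, H3 return); result (s^2 + 3*s - 10)/(s^2 - 2*s - 7)
Step 3 - parallel reduction of [(H1+H2)/(1-(H1+H2)*H3)], H4, H5, H6, which is the overall transfer function T(s) = C(s)/R(s) in lowest terms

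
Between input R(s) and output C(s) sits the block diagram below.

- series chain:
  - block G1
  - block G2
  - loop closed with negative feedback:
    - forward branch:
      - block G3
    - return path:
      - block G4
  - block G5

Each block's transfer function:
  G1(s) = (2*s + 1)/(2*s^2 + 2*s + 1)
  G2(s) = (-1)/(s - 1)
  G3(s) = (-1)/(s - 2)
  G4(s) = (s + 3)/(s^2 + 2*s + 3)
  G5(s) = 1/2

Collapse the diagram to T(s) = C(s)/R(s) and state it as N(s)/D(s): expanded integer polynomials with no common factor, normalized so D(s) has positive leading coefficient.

Answer: (2*s^3 + 5*s^2 + 8*s + 3)/(4*s^6 - 10*s^4 - 38*s^3 + 4*s^2 + 22*s + 18)

Working:
1. feedback reduction of G3, G4: (-s^2 - 2*s - 3)/(s^3 - 2*s - 9)
2. combine G1, G2, [G3/(1+G3*G4)], G5 in series, which is the overall transfer function T(s) = C(s)/R(s) in lowest terms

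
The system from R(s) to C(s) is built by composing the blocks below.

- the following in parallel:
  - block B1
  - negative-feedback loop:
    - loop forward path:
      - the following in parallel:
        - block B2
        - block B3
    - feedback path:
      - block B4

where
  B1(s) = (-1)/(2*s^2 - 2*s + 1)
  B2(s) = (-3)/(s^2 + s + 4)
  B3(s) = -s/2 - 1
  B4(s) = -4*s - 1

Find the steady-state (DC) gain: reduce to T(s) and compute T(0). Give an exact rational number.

[1] parallel reduction of B2, B3 gives (-s^3 - 3*s^2 - 6*s - 14)/(2*s^2 + 2*s + 8)
[2] collapse the loop ((B2+B3) forward, B4 return) gives (-s^3 - 3*s^2 - 6*s - 14)/(4*s^4 + 13*s^3 + 29*s^2 + 64*s + 22)
[3] sum the parallel branches B1, [(B2+B3)/(1+(B2+B3)*B4)] gives (-2*s^5 - 8*s^4 - 20*s^3 - 48*s^2 - 42*s - 36)/(8*s^6 + 18*s^5 + 36*s^4 + 83*s^3 - 55*s^2 + 20*s + 22)
Step 3 gives the overall T(s). Then T(0) = -36/22 = -18/11.

Hence the answer: -18/11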